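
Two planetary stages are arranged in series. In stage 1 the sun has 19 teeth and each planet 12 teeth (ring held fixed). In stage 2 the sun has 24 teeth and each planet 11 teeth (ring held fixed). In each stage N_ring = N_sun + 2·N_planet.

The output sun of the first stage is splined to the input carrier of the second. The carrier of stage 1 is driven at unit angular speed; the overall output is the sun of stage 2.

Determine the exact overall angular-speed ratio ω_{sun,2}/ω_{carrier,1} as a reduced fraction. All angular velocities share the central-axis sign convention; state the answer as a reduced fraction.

1085/114

Stage 1: N_ring = 19 + 2·12 = 43
Stage 1: 19(ω_s−ω_c) = −43(ω_r−ω_c),  ω_r=0, ω_c=1
Stage 1: ω_s = 1 − (43/19)(0−1) = 62/19
  ⇒ ω_s¹/ω_c¹ = 62/19
Stage 2: N_ring = 24 + 2·11 = 46
Stage 2: 24(ω_s−ω_c) = −46(ω_r−ω_c),  ω_r=0, ω_c=1
Stage 2: ω_s = 1 − (46/24)(0−1) = 35/12
  ⇒ ω_s²/ω_c² = 35/12
Coupling ω_c² = ω_s¹ ⇒ overall = 62/19 × 35/12 = 1085/114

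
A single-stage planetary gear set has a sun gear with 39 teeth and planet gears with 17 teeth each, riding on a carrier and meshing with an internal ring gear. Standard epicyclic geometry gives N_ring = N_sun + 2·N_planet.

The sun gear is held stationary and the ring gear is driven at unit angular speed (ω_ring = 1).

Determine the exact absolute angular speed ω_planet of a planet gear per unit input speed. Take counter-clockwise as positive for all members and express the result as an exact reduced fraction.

73/34

N_ring = 39 + 2·17 = 73
39(ω_s−ω_c) = −73(ω_r−ω_c),  ω_s=0, ω_r=1
39(0−ω_c) = −73(1−ω_c)  ⇒  112ω_c = 73  ⇒  ω_c = 73/112
sun–planet: 39·(0−73/112) = −17·(ω_p−ω_c)  ⇒  ω_p−ω_c = −(39/17)·(-73/112) = 2847/1904
ω_p = 73/112 + 2847/1904 = 73/34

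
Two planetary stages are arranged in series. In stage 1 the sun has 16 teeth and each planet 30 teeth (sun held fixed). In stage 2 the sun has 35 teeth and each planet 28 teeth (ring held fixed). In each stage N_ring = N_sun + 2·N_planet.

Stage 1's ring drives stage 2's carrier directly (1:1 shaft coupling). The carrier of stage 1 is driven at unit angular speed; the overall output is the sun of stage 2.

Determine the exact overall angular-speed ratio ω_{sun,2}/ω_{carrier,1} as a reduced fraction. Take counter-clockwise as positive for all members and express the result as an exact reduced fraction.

414/95

Stage 1: N_ring = 16 + 2·30 = 76
Stage 1: 16(ω_s−ω_c) = −76(ω_r−ω_c),  ω_s=0, ω_c=1
Stage 1: ω_r = 1 − (16/76)(0−1) = 23/19
  ⇒ ω_r¹/ω_c¹ = 23/19
Stage 2: N_ring = 35 + 2·28 = 91
Stage 2: 35(ω_s−ω_c) = −91(ω_r−ω_c),  ω_r=0, ω_c=1
Stage 2: ω_s = 1 − (91/35)(0−1) = 18/5
  ⇒ ω_s²/ω_c² = 18/5
Coupling ω_c² = ω_r¹ ⇒ overall = 23/19 × 18/5 = 414/95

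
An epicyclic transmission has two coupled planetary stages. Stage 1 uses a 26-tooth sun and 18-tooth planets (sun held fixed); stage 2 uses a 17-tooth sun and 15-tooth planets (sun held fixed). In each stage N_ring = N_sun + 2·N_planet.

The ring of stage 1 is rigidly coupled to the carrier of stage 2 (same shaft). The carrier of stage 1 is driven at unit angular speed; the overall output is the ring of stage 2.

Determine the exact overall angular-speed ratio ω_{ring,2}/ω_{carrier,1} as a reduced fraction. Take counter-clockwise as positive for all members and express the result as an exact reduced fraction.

Stage 1: N_ring = 26 + 2·18 = 62
Stage 1: 26(ω_s−ω_c) = −62(ω_r−ω_c),  ω_s=0, ω_c=1
Stage 1: ω_r = 1 − (26/62)(0−1) = 44/31
  ⇒ ω_r¹/ω_c¹ = 44/31
Stage 2: N_ring = 17 + 2·15 = 47
Stage 2: 17(ω_s−ω_c) = −47(ω_r−ω_c),  ω_s=0, ω_c=1
Stage 2: ω_r = 1 − (17/47)(0−1) = 64/47
  ⇒ ω_r²/ω_c² = 64/47
Coupling ω_c² = ω_r¹ ⇒ overall = 44/31 × 64/47 = 2816/1457

2816/1457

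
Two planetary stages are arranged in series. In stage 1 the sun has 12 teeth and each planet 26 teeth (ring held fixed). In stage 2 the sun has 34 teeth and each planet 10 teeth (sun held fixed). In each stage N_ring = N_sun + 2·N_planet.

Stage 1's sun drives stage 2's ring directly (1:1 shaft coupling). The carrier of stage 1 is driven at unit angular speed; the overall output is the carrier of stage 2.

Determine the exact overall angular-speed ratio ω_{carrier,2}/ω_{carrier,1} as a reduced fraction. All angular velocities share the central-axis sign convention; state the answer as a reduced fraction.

Stage 1: N_ring = 12 + 2·26 = 64
Stage 1: 12(ω_s−ω_c) = −64(ω_r−ω_c),  ω_r=0, ω_c=1
Stage 1: ω_s = 1 − (64/12)(0−1) = 19/3
  ⇒ ω_s¹/ω_c¹ = 19/3
Stage 2: N_ring = 34 + 2·10 = 54
Stage 2: 34(ω_s−ω_c) = −54(ω_r−ω_c),  ω_s=0, ω_r=1
Stage 2: 34(0−ω_c) = −54(1−ω_c)  ⇒  88ω_c = 54  ⇒  ω_c = 27/44
  ⇒ ω_c²/ω_r² = 27/44
Coupling ω_r² = ω_s¹ ⇒ overall = 19/3 × 27/44 = 171/44

171/44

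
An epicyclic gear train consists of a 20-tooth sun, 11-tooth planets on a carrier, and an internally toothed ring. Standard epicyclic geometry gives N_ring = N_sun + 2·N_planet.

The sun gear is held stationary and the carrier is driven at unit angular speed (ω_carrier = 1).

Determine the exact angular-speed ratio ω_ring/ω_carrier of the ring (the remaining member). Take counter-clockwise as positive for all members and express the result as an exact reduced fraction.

31/21

N_ring = 20 + 2·11 = 42
20(ω_s−ω_c) = −42(ω_r−ω_c),  ω_s=0, ω_c=1
ω_r = 1 − (20/42)(0−1) = 31/21
ω_r/ω_c = 31/21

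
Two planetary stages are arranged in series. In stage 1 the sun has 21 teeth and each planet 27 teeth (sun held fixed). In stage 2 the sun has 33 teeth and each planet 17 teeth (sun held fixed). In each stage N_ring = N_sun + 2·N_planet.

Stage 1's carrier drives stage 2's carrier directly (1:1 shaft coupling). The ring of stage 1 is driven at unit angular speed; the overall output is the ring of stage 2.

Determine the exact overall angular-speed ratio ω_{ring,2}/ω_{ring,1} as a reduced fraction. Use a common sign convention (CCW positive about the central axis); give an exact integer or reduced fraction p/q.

625/536

Stage 1: N_ring = 21 + 2·27 = 75
Stage 1: 21(ω_s−ω_c) = −75(ω_r−ω_c),  ω_s=0, ω_r=1
Stage 1: 21(0−ω_c) = −75(1−ω_c)  ⇒  96ω_c = 75  ⇒  ω_c = 25/32
  ⇒ ω_c¹/ω_r¹ = 25/32
Stage 2: N_ring = 33 + 2·17 = 67
Stage 2: 33(ω_s−ω_c) = −67(ω_r−ω_c),  ω_s=0, ω_c=1
Stage 2: ω_r = 1 − (33/67)(0−1) = 100/67
  ⇒ ω_r²/ω_c² = 100/67
Coupling ω_c² = ω_c¹ ⇒ overall = 25/32 × 100/67 = 625/536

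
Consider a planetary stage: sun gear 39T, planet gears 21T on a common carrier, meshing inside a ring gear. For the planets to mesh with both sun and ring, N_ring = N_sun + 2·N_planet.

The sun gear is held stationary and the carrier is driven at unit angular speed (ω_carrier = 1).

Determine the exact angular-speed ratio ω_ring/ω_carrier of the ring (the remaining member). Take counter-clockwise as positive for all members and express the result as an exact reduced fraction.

N_ring = 39 + 2·21 = 81
39(ω_s−ω_c) = −81(ω_r−ω_c),  ω_s=0, ω_c=1
ω_r = 1 − (39/81)(0−1) = 40/27
ω_r/ω_c = 40/27

40/27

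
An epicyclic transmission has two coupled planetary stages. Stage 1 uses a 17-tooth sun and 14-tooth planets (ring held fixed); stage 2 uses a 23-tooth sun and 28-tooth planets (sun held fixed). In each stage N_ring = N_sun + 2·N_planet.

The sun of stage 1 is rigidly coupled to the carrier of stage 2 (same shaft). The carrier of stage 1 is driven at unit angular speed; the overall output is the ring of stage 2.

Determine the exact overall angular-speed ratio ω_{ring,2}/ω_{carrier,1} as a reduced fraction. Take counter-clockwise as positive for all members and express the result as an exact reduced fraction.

372/79

Stage 1: N_ring = 17 + 2·14 = 45
Stage 1: 17(ω_s−ω_c) = −45(ω_r−ω_c),  ω_r=0, ω_c=1
Stage 1: ω_s = 1 − (45/17)(0−1) = 62/17
  ⇒ ω_s¹/ω_c¹ = 62/17
Stage 2: N_ring = 23 + 2·28 = 79
Stage 2: 23(ω_s−ω_c) = −79(ω_r−ω_c),  ω_s=0, ω_c=1
Stage 2: ω_r = 1 − (23/79)(0−1) = 102/79
  ⇒ ω_r²/ω_c² = 102/79
Coupling ω_c² = ω_s¹ ⇒ overall = 62/17 × 102/79 = 372/79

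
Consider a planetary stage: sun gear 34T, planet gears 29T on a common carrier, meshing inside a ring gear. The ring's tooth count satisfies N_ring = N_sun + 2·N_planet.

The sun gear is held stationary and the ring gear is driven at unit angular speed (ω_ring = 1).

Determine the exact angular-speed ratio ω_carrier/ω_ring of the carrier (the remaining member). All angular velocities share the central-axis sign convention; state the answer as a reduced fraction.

N_ring = 34 + 2·29 = 92
34(ω_s−ω_c) = −92(ω_r−ω_c),  ω_s=0, ω_r=1
34(0−ω_c) = −92(1−ω_c)  ⇒  126ω_c = 92  ⇒  ω_c = 46/63
ω_c/ω_r = 46/63

46/63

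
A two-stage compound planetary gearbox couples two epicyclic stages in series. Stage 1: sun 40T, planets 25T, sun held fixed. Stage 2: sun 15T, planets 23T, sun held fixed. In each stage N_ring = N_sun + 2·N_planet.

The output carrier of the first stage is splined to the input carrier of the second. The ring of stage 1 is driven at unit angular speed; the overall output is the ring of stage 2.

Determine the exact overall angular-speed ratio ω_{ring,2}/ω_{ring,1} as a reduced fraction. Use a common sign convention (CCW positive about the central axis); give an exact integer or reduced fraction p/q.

684/793

Stage 1: N_ring = 40 + 2·25 = 90
Stage 1: 40(ω_s−ω_c) = −90(ω_r−ω_c),  ω_s=0, ω_r=1
Stage 1: 40(0−ω_c) = −90(1−ω_c)  ⇒  130ω_c = 90  ⇒  ω_c = 9/13
  ⇒ ω_c¹/ω_r¹ = 9/13
Stage 2: N_ring = 15 + 2·23 = 61
Stage 2: 15(ω_s−ω_c) = −61(ω_r−ω_c),  ω_s=0, ω_c=1
Stage 2: ω_r = 1 − (15/61)(0−1) = 76/61
  ⇒ ω_r²/ω_c² = 76/61
Coupling ω_c² = ω_c¹ ⇒ overall = 9/13 × 76/61 = 684/793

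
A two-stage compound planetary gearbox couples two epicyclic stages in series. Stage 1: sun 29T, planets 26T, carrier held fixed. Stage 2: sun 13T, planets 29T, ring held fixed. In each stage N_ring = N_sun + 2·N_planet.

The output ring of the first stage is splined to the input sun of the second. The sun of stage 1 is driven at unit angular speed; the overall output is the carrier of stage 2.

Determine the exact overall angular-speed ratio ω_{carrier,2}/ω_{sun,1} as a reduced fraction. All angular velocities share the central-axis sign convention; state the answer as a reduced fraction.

-377/6804

Stage 1: N_ring = 29 + 2·26 = 81
Stage 1: 29(ω_s−ω_c) = −81(ω_r−ω_c),  ω_c=0, ω_s=1
Stage 1: ω_r = 0 − (29/81)(1−0) = -29/81
  ⇒ ω_r¹/ω_s¹ = -29/81
Stage 2: N_ring = 13 + 2·29 = 71
Stage 2: 13(ω_s−ω_c) = −71(ω_r−ω_c),  ω_r=0, ω_s=1
Stage 2: 13(1−ω_c) = −71(0−ω_c)  ⇒  84ω_c = 13  ⇒  ω_c = 13/84
  ⇒ ω_c²/ω_s² = 13/84
Coupling ω_s² = ω_r¹ ⇒ overall = -29/81 × 13/84 = -377/6804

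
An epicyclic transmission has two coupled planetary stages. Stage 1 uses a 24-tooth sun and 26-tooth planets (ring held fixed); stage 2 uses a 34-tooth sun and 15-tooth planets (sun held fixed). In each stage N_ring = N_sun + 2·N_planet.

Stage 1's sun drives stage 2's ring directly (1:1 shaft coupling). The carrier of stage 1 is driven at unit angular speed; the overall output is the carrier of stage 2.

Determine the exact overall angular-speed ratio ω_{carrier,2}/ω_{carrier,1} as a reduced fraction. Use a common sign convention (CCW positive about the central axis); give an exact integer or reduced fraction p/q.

Stage 1: N_ring = 24 + 2·26 = 76
Stage 1: 24(ω_s−ω_c) = −76(ω_r−ω_c),  ω_r=0, ω_c=1
Stage 1: ω_s = 1 − (76/24)(0−1) = 25/6
  ⇒ ω_s¹/ω_c¹ = 25/6
Stage 2: N_ring = 34 + 2·15 = 64
Stage 2: 34(ω_s−ω_c) = −64(ω_r−ω_c),  ω_s=0, ω_r=1
Stage 2: 34(0−ω_c) = −64(1−ω_c)  ⇒  98ω_c = 64  ⇒  ω_c = 32/49
  ⇒ ω_c²/ω_r² = 32/49
Coupling ω_r² = ω_s¹ ⇒ overall = 25/6 × 32/49 = 400/147

400/147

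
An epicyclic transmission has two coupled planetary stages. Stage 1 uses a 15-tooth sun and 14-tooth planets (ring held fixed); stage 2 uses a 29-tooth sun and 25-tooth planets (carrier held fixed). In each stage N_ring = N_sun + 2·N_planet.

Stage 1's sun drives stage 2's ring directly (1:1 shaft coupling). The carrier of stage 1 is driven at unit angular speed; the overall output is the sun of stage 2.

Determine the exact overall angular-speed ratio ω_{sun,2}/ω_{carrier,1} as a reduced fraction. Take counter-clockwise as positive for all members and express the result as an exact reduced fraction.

-158/15

Stage 1: N_ring = 15 + 2·14 = 43
Stage 1: 15(ω_s−ω_c) = −43(ω_r−ω_c),  ω_r=0, ω_c=1
Stage 1: ω_s = 1 − (43/15)(0−1) = 58/15
  ⇒ ω_s¹/ω_c¹ = 58/15
Stage 2: N_ring = 29 + 2·25 = 79
Stage 2: 29(ω_s−ω_c) = −79(ω_r−ω_c),  ω_c=0, ω_r=1
Stage 2: ω_s = 0 − (79/29)(1−0) = -79/29
  ⇒ ω_s²/ω_r² = -79/29
Coupling ω_r² = ω_s¹ ⇒ overall = 58/15 × -79/29 = -158/15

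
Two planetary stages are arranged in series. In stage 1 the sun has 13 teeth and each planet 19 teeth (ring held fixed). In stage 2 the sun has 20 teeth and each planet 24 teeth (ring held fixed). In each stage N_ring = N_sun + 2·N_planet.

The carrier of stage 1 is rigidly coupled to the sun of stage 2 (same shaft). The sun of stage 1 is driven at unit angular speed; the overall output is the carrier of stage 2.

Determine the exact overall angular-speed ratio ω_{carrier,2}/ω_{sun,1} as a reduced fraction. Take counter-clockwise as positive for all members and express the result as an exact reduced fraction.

65/1408

Stage 1: N_ring = 13 + 2·19 = 51
Stage 1: 13(ω_s−ω_c) = −51(ω_r−ω_c),  ω_r=0, ω_s=1
Stage 1: 13(1−ω_c) = −51(0−ω_c)  ⇒  64ω_c = 13  ⇒  ω_c = 13/64
  ⇒ ω_c¹/ω_s¹ = 13/64
Stage 2: N_ring = 20 + 2·24 = 68
Stage 2: 20(ω_s−ω_c) = −68(ω_r−ω_c),  ω_r=0, ω_s=1
Stage 2: 20(1−ω_c) = −68(0−ω_c)  ⇒  88ω_c = 20  ⇒  ω_c = 5/22
  ⇒ ω_c²/ω_s² = 5/22
Coupling ω_s² = ω_c¹ ⇒ overall = 13/64 × 5/22 = 65/1408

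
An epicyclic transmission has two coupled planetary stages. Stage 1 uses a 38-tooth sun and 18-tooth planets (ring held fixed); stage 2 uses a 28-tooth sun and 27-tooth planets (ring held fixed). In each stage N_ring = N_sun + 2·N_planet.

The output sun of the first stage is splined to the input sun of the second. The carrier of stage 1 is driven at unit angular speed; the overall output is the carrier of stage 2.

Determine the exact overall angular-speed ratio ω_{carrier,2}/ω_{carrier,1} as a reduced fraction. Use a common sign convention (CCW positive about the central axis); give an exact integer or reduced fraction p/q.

784/1045

Stage 1: N_ring = 38 + 2·18 = 74
Stage 1: 38(ω_s−ω_c) = −74(ω_r−ω_c),  ω_r=0, ω_c=1
Stage 1: ω_s = 1 − (74/38)(0−1) = 56/19
  ⇒ ω_s¹/ω_c¹ = 56/19
Stage 2: N_ring = 28 + 2·27 = 82
Stage 2: 28(ω_s−ω_c) = −82(ω_r−ω_c),  ω_r=0, ω_s=1
Stage 2: 28(1−ω_c) = −82(0−ω_c)  ⇒  110ω_c = 28  ⇒  ω_c = 14/55
  ⇒ ω_c²/ω_s² = 14/55
Coupling ω_s² = ω_s¹ ⇒ overall = 56/19 × 14/55 = 784/1045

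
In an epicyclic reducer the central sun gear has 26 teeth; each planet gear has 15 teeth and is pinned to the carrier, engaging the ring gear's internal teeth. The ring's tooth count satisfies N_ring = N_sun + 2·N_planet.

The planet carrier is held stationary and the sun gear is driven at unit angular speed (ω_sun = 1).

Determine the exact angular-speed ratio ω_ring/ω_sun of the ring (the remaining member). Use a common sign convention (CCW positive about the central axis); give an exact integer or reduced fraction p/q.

-13/28

N_ring = 26 + 2·15 = 56
26(ω_s−ω_c) = −56(ω_r−ω_c),  ω_c=0, ω_s=1
ω_r = 0 − (26/56)(1−0) = -13/28
ω_r/ω_s = -13/28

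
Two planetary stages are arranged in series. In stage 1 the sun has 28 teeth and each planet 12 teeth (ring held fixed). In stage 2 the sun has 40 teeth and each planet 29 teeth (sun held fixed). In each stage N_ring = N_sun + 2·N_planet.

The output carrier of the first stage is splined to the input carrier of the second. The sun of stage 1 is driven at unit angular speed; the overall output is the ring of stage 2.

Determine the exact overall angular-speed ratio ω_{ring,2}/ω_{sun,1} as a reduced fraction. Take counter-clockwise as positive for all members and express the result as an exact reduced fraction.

Stage 1: N_ring = 28 + 2·12 = 52
Stage 1: 28(ω_s−ω_c) = −52(ω_r−ω_c),  ω_r=0, ω_s=1
Stage 1: 28(1−ω_c) = −52(0−ω_c)  ⇒  80ω_c = 28  ⇒  ω_c = 7/20
  ⇒ ω_c¹/ω_s¹ = 7/20
Stage 2: N_ring = 40 + 2·29 = 98
Stage 2: 40(ω_s−ω_c) = −98(ω_r−ω_c),  ω_s=0, ω_c=1
Stage 2: ω_r = 1 − (40/98)(0−1) = 69/49
  ⇒ ω_r²/ω_c² = 69/49
Coupling ω_c² = ω_c¹ ⇒ overall = 7/20 × 69/49 = 69/140

69/140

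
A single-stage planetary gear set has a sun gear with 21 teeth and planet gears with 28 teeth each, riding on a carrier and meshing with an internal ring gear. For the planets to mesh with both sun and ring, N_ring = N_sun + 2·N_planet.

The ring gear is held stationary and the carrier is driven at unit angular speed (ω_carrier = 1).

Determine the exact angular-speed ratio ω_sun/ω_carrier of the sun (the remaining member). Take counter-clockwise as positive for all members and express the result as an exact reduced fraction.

14/3

N_ring = 21 + 2·28 = 77
21(ω_s−ω_c) = −77(ω_r−ω_c),  ω_r=0, ω_c=1
ω_s = 1 − (77/21)(0−1) = 14/3
ω_s/ω_c = 14/3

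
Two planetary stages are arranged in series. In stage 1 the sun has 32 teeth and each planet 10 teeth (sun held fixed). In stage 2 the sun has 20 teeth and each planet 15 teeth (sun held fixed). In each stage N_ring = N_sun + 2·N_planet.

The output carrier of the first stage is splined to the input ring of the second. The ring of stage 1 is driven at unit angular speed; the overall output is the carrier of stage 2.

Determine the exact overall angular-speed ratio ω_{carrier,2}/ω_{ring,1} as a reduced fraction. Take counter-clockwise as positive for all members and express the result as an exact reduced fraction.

Stage 1: N_ring = 32 + 2·10 = 52
Stage 1: 32(ω_s−ω_c) = −52(ω_r−ω_c),  ω_s=0, ω_r=1
Stage 1: 32(0−ω_c) = −52(1−ω_c)  ⇒  84ω_c = 52  ⇒  ω_c = 13/21
  ⇒ ω_c¹/ω_r¹ = 13/21
Stage 2: N_ring = 20 + 2·15 = 50
Stage 2: 20(ω_s−ω_c) = −50(ω_r−ω_c),  ω_s=0, ω_r=1
Stage 2: 20(0−ω_c) = −50(1−ω_c)  ⇒  70ω_c = 50  ⇒  ω_c = 5/7
  ⇒ ω_c²/ω_r² = 5/7
Coupling ω_r² = ω_c¹ ⇒ overall = 13/21 × 5/7 = 65/147

65/147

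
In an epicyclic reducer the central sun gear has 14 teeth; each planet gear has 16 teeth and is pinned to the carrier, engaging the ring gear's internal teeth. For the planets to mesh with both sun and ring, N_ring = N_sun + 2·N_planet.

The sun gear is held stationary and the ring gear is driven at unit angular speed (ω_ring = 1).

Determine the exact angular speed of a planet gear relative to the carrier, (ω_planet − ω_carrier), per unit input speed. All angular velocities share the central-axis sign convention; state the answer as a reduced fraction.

N_ring = 14 + 2·16 = 46
14(ω_s−ω_c) = −46(ω_r−ω_c),  ω_s=0, ω_r=1
14(0−ω_c) = −46(1−ω_c)  ⇒  60ω_c = 46  ⇒  ω_c = 23/30
sun–planet: 14·(0−23/30) = −16·(ω_p−ω_c)  ⇒  ω_p−ω_c = −(14/16)·(-23/30) = 161/240

161/240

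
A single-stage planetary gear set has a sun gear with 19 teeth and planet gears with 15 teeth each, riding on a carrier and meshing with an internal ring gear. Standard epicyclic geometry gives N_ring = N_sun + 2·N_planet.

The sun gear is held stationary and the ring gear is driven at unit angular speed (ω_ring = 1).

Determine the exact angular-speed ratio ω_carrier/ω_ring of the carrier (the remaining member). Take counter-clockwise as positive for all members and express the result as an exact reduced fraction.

49/68

N_ring = 19 + 2·15 = 49
19(ω_s−ω_c) = −49(ω_r−ω_c),  ω_s=0, ω_r=1
19(0−ω_c) = −49(1−ω_c)  ⇒  68ω_c = 49  ⇒  ω_c = 49/68
ω_c/ω_r = 49/68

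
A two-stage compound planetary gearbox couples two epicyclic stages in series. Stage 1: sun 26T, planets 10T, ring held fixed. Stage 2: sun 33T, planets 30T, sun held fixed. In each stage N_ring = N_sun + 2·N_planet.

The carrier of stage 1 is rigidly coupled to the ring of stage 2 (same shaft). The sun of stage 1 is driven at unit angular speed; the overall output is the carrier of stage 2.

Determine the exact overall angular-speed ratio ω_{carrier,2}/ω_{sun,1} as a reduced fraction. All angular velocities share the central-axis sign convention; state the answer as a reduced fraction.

403/1512

Stage 1: N_ring = 26 + 2·10 = 46
Stage 1: 26(ω_s−ω_c) = −46(ω_r−ω_c),  ω_r=0, ω_s=1
Stage 1: 26(1−ω_c) = −46(0−ω_c)  ⇒  72ω_c = 26  ⇒  ω_c = 13/36
  ⇒ ω_c¹/ω_s¹ = 13/36
Stage 2: N_ring = 33 + 2·30 = 93
Stage 2: 33(ω_s−ω_c) = −93(ω_r−ω_c),  ω_s=0, ω_r=1
Stage 2: 33(0−ω_c) = −93(1−ω_c)  ⇒  126ω_c = 93  ⇒  ω_c = 31/42
  ⇒ ω_c²/ω_r² = 31/42
Coupling ω_r² = ω_c¹ ⇒ overall = 13/36 × 31/42 = 403/1512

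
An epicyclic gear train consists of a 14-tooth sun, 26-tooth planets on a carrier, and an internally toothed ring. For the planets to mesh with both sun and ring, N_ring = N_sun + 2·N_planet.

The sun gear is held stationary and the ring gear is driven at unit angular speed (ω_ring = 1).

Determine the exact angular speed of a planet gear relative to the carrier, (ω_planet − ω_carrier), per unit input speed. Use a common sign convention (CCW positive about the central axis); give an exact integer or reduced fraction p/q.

231/520

N_ring = 14 + 2·26 = 66
14(ω_s−ω_c) = −66(ω_r−ω_c),  ω_s=0, ω_r=1
14(0−ω_c) = −66(1−ω_c)  ⇒  80ω_c = 66  ⇒  ω_c = 33/40
sun–planet: 14·(0−33/40) = −26·(ω_p−ω_c)  ⇒  ω_p−ω_c = −(14/26)·(-33/40) = 231/520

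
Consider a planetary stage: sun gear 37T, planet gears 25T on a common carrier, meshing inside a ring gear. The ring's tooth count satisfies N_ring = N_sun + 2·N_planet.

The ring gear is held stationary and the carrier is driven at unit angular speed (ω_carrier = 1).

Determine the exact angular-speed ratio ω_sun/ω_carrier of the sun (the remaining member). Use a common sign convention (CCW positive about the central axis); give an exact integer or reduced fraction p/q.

N_ring = 37 + 2·25 = 87
37(ω_s−ω_c) = −87(ω_r−ω_c),  ω_r=0, ω_c=1
ω_s = 1 − (87/37)(0−1) = 124/37
ω_s/ω_c = 124/37

124/37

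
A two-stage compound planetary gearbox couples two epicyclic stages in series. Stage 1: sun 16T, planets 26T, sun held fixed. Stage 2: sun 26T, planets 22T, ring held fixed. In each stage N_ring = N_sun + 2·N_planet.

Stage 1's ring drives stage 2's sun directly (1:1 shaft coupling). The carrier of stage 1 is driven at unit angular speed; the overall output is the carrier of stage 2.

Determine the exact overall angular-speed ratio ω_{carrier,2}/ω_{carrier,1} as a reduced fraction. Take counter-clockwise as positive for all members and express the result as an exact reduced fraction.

Stage 1: N_ring = 16 + 2·26 = 68
Stage 1: 16(ω_s−ω_c) = −68(ω_r−ω_c),  ω_s=0, ω_c=1
Stage 1: ω_r = 1 − (16/68)(0−1) = 21/17
  ⇒ ω_r¹/ω_c¹ = 21/17
Stage 2: N_ring = 26 + 2·22 = 70
Stage 2: 26(ω_s−ω_c) = −70(ω_r−ω_c),  ω_r=0, ω_s=1
Stage 2: 26(1−ω_c) = −70(0−ω_c)  ⇒  96ω_c = 26  ⇒  ω_c = 13/48
  ⇒ ω_c²/ω_s² = 13/48
Coupling ω_s² = ω_r¹ ⇒ overall = 21/17 × 13/48 = 91/272

91/272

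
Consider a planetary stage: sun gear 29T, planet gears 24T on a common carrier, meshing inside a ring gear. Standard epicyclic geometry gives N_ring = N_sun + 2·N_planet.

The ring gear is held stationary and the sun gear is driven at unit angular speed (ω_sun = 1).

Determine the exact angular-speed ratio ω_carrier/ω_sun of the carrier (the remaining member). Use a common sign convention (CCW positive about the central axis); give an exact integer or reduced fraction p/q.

N_ring = 29 + 2·24 = 77
29(ω_s−ω_c) = −77(ω_r−ω_c),  ω_r=0, ω_s=1
29(1−ω_c) = −77(0−ω_c)  ⇒  106ω_c = 29  ⇒  ω_c = 29/106
ω_c/ω_s = 29/106

29/106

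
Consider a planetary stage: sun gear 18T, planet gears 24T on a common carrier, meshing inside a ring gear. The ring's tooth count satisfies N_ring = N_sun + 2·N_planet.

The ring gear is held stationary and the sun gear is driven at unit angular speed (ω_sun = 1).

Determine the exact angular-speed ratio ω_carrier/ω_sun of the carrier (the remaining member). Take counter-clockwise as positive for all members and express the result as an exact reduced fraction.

3/14

N_ring = 18 + 2·24 = 66
18(ω_s−ω_c) = −66(ω_r−ω_c),  ω_r=0, ω_s=1
18(1−ω_c) = −66(0−ω_c)  ⇒  84ω_c = 18  ⇒  ω_c = 3/14
ω_c/ω_s = 3/14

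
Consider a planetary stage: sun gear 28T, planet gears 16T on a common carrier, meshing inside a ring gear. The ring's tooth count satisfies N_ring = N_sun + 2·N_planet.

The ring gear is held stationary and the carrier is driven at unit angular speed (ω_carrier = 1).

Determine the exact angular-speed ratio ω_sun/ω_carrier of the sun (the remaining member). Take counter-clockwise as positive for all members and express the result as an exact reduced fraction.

N_ring = 28 + 2·16 = 60
28(ω_s−ω_c) = −60(ω_r−ω_c),  ω_r=0, ω_c=1
ω_s = 1 − (60/28)(0−1) = 22/7
ω_s/ω_c = 22/7

22/7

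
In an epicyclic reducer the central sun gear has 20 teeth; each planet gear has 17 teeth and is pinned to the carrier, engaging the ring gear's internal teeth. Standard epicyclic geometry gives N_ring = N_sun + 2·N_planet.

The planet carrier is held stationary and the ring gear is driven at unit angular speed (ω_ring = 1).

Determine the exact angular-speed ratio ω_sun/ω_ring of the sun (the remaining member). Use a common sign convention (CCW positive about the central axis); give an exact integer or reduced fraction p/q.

N_ring = 20 + 2·17 = 54
20(ω_s−ω_c) = −54(ω_r−ω_c),  ω_c=0, ω_r=1
ω_s = 0 − (54/20)(1−0) = -27/10
ω_s/ω_r = -27/10

-27/10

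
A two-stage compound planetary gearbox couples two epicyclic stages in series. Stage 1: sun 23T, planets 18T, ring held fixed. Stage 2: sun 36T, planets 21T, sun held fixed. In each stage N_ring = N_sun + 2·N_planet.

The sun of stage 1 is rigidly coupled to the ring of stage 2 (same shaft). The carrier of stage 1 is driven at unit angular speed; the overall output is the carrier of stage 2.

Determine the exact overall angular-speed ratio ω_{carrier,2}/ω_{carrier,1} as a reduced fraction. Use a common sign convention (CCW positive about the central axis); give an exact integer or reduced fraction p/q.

Stage 1: N_ring = 23 + 2·18 = 59
Stage 1: 23(ω_s−ω_c) = −59(ω_r−ω_c),  ω_r=0, ω_c=1
Stage 1: ω_s = 1 − (59/23)(0−1) = 82/23
  ⇒ ω_s¹/ω_c¹ = 82/23
Stage 2: N_ring = 36 + 2·21 = 78
Stage 2: 36(ω_s−ω_c) = −78(ω_r−ω_c),  ω_s=0, ω_r=1
Stage 2: 36(0−ω_c) = −78(1−ω_c)  ⇒  114ω_c = 78  ⇒  ω_c = 13/19
  ⇒ ω_c²/ω_r² = 13/19
Coupling ω_r² = ω_s¹ ⇒ overall = 82/23 × 13/19 = 1066/437

1066/437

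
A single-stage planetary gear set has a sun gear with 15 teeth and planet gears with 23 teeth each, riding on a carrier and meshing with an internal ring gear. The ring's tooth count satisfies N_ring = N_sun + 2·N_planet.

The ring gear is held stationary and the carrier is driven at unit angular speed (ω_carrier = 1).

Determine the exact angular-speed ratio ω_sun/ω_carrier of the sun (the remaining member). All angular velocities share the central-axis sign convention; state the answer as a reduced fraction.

76/15

N_ring = 15 + 2·23 = 61
15(ω_s−ω_c) = −61(ω_r−ω_c),  ω_r=0, ω_c=1
ω_s = 1 − (61/15)(0−1) = 76/15
ω_s/ω_c = 76/15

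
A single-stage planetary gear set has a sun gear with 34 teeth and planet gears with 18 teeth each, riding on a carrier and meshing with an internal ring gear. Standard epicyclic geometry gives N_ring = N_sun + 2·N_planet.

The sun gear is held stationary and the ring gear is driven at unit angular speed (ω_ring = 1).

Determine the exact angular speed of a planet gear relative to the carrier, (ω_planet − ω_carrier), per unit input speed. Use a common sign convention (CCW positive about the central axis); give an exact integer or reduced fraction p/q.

595/468

N_ring = 34 + 2·18 = 70
34(ω_s−ω_c) = −70(ω_r−ω_c),  ω_s=0, ω_r=1
34(0−ω_c) = −70(1−ω_c)  ⇒  104ω_c = 70  ⇒  ω_c = 35/52
sun–planet: 34·(0−35/52) = −18·(ω_p−ω_c)  ⇒  ω_p−ω_c = −(34/18)·(-35/52) = 595/468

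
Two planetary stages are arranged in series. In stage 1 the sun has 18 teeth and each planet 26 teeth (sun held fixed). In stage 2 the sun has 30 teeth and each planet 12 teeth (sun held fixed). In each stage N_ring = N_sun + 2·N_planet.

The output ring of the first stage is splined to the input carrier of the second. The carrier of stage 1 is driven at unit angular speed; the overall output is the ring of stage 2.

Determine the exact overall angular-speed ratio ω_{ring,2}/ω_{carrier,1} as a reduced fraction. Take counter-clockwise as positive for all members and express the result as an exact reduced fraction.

Stage 1: N_ring = 18 + 2·26 = 70
Stage 1: 18(ω_s−ω_c) = −70(ω_r−ω_c),  ω_s=0, ω_c=1
Stage 1: ω_r = 1 − (18/70)(0−1) = 44/35
  ⇒ ω_r¹/ω_c¹ = 44/35
Stage 2: N_ring = 30 + 2·12 = 54
Stage 2: 30(ω_s−ω_c) = −54(ω_r−ω_c),  ω_s=0, ω_c=1
Stage 2: ω_r = 1 − (30/54)(0−1) = 14/9
  ⇒ ω_r²/ω_c² = 14/9
Coupling ω_c² = ω_r¹ ⇒ overall = 44/35 × 14/9 = 88/45

88/45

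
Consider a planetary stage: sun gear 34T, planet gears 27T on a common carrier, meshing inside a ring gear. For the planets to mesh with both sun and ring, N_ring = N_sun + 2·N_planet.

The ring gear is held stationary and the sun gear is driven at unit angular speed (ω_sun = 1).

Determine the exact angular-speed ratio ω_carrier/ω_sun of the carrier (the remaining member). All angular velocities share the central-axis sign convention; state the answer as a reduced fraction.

17/61

N_ring = 34 + 2·27 = 88
34(ω_s−ω_c) = −88(ω_r−ω_c),  ω_r=0, ω_s=1
34(1−ω_c) = −88(0−ω_c)  ⇒  122ω_c = 34  ⇒  ω_c = 17/61
ω_c/ω_s = 17/61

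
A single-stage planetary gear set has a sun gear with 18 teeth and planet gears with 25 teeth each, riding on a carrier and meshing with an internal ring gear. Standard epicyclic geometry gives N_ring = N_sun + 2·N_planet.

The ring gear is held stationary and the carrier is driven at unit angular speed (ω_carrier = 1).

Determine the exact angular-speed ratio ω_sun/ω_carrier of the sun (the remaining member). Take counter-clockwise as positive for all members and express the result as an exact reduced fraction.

43/9

N_ring = 18 + 2·25 = 68
18(ω_s−ω_c) = −68(ω_r−ω_c),  ω_r=0, ω_c=1
ω_s = 1 − (68/18)(0−1) = 43/9
ω_s/ω_c = 43/9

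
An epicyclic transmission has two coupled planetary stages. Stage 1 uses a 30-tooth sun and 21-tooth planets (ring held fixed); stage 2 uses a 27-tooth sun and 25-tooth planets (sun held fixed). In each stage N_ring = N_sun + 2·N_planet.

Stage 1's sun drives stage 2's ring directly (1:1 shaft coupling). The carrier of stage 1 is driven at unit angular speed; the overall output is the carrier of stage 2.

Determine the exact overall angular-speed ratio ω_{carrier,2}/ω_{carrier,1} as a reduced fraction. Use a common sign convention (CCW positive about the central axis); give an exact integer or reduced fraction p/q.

Stage 1: N_ring = 30 + 2·21 = 72
Stage 1: 30(ω_s−ω_c) = −72(ω_r−ω_c),  ω_r=0, ω_c=1
Stage 1: ω_s = 1 − (72/30)(0−1) = 17/5
  ⇒ ω_s¹/ω_c¹ = 17/5
Stage 2: N_ring = 27 + 2·25 = 77
Stage 2: 27(ω_s−ω_c) = −77(ω_r−ω_c),  ω_s=0, ω_r=1
Stage 2: 27(0−ω_c) = −77(1−ω_c)  ⇒  104ω_c = 77  ⇒  ω_c = 77/104
  ⇒ ω_c²/ω_r² = 77/104
Coupling ω_r² = ω_s¹ ⇒ overall = 17/5 × 77/104 = 1309/520

1309/520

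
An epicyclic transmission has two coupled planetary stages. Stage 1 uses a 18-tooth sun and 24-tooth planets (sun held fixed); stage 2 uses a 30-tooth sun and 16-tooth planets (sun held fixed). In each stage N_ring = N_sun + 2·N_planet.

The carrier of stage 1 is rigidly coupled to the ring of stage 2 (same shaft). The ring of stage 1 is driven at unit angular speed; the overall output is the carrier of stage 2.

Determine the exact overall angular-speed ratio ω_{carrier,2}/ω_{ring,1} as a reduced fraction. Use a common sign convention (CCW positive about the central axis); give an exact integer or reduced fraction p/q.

341/644

Stage 1: N_ring = 18 + 2·24 = 66
Stage 1: 18(ω_s−ω_c) = −66(ω_r−ω_c),  ω_s=0, ω_r=1
Stage 1: 18(0−ω_c) = −66(1−ω_c)  ⇒  84ω_c = 66  ⇒  ω_c = 11/14
  ⇒ ω_c¹/ω_r¹ = 11/14
Stage 2: N_ring = 30 + 2·16 = 62
Stage 2: 30(ω_s−ω_c) = −62(ω_r−ω_c),  ω_s=0, ω_r=1
Stage 2: 30(0−ω_c) = −62(1−ω_c)  ⇒  92ω_c = 62  ⇒  ω_c = 31/46
  ⇒ ω_c²/ω_r² = 31/46
Coupling ω_r² = ω_c¹ ⇒ overall = 11/14 × 31/46 = 341/644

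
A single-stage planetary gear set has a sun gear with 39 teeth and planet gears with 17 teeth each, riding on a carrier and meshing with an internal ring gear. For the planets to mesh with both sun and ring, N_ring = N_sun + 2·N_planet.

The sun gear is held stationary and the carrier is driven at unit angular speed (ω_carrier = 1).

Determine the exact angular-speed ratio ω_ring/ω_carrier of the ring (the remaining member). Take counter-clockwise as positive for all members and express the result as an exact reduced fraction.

112/73

N_ring = 39 + 2·17 = 73
39(ω_s−ω_c) = −73(ω_r−ω_c),  ω_s=0, ω_c=1
ω_r = 1 − (39/73)(0−1) = 112/73
ω_r/ω_c = 112/73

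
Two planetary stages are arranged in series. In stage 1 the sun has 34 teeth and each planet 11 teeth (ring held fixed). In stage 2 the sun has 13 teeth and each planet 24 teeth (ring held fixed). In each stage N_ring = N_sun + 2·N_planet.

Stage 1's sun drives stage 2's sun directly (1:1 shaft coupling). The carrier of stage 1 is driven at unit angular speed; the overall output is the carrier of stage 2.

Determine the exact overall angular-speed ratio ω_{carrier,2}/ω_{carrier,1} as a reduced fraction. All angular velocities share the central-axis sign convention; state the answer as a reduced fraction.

585/1258

Stage 1: N_ring = 34 + 2·11 = 56
Stage 1: 34(ω_s−ω_c) = −56(ω_r−ω_c),  ω_r=0, ω_c=1
Stage 1: ω_s = 1 − (56/34)(0−1) = 45/17
  ⇒ ω_s¹/ω_c¹ = 45/17
Stage 2: N_ring = 13 + 2·24 = 61
Stage 2: 13(ω_s−ω_c) = −61(ω_r−ω_c),  ω_r=0, ω_s=1
Stage 2: 13(1−ω_c) = −61(0−ω_c)  ⇒  74ω_c = 13  ⇒  ω_c = 13/74
  ⇒ ω_c²/ω_s² = 13/74
Coupling ω_s² = ω_s¹ ⇒ overall = 45/17 × 13/74 = 585/1258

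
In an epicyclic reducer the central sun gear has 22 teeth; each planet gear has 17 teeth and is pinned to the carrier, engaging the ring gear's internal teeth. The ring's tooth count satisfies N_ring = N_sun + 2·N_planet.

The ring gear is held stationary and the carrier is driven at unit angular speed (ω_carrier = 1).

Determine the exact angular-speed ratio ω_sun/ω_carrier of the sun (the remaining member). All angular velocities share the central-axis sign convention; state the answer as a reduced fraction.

N_ring = 22 + 2·17 = 56
22(ω_s−ω_c) = −56(ω_r−ω_c),  ω_r=0, ω_c=1
ω_s = 1 − (56/22)(0−1) = 39/11
ω_s/ω_c = 39/11

39/11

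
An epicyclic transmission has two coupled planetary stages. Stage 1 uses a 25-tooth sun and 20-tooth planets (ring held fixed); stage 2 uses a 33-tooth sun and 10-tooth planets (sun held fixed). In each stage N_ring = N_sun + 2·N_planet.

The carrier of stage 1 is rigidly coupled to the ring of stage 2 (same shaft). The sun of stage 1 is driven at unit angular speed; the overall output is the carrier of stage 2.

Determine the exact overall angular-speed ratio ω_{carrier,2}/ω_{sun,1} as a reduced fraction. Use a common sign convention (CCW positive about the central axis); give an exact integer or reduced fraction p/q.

Stage 1: N_ring = 25 + 2·20 = 65
Stage 1: 25(ω_s−ω_c) = −65(ω_r−ω_c),  ω_r=0, ω_s=1
Stage 1: 25(1−ω_c) = −65(0−ω_c)  ⇒  90ω_c = 25  ⇒  ω_c = 5/18
  ⇒ ω_c¹/ω_s¹ = 5/18
Stage 2: N_ring = 33 + 2·10 = 53
Stage 2: 33(ω_s−ω_c) = −53(ω_r−ω_c),  ω_s=0, ω_r=1
Stage 2: 33(0−ω_c) = −53(1−ω_c)  ⇒  86ω_c = 53  ⇒  ω_c = 53/86
  ⇒ ω_c²/ω_r² = 53/86
Coupling ω_r² = ω_c¹ ⇒ overall = 5/18 × 53/86 = 265/1548

265/1548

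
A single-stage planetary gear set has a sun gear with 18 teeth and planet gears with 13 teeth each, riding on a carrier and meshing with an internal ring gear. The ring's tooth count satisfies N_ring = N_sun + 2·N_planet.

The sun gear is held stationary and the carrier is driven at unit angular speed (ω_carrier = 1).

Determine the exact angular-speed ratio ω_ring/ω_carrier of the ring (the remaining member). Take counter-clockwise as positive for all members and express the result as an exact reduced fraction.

N_ring = 18 + 2·13 = 44
18(ω_s−ω_c) = −44(ω_r−ω_c),  ω_s=0, ω_c=1
ω_r = 1 − (18/44)(0−1) = 31/22
ω_r/ω_c = 31/22

31/22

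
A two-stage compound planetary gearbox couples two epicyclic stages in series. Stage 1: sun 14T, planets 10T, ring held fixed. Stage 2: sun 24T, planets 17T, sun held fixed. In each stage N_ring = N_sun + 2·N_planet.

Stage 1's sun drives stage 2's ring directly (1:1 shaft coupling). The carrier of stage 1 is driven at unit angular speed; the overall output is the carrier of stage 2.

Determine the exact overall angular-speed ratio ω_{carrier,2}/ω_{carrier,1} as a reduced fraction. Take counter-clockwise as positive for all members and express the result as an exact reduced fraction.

Stage 1: N_ring = 14 + 2·10 = 34
Stage 1: 14(ω_s−ω_c) = −34(ω_r−ω_c),  ω_r=0, ω_c=1
Stage 1: ω_s = 1 − (34/14)(0−1) = 24/7
  ⇒ ω_s¹/ω_c¹ = 24/7
Stage 2: N_ring = 24 + 2·17 = 58
Stage 2: 24(ω_s−ω_c) = −58(ω_r−ω_c),  ω_s=0, ω_r=1
Stage 2: 24(0−ω_c) = −58(1−ω_c)  ⇒  82ω_c = 58  ⇒  ω_c = 29/41
  ⇒ ω_c²/ω_r² = 29/41
Coupling ω_r² = ω_s¹ ⇒ overall = 24/7 × 29/41 = 696/287

696/287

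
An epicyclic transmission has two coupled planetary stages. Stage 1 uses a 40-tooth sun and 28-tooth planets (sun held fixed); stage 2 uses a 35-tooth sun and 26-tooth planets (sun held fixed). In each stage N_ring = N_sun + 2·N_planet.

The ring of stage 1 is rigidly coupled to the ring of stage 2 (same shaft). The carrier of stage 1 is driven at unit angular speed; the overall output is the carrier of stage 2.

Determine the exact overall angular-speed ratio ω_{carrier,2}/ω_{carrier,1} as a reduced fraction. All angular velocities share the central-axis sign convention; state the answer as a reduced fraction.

Stage 1: N_ring = 40 + 2·28 = 96
Stage 1: 40(ω_s−ω_c) = −96(ω_r−ω_c),  ω_s=0, ω_c=1
Stage 1: ω_r = 1 − (40/96)(0−1) = 17/12
  ⇒ ω_r¹/ω_c¹ = 17/12
Stage 2: N_ring = 35 + 2·26 = 87
Stage 2: 35(ω_s−ω_c) = −87(ω_r−ω_c),  ω_s=0, ω_r=1
Stage 2: 35(0−ω_c) = −87(1−ω_c)  ⇒  122ω_c = 87  ⇒  ω_c = 87/122
  ⇒ ω_c²/ω_r² = 87/122
Coupling ω_r² = ω_r¹ ⇒ overall = 17/12 × 87/122 = 493/488

493/488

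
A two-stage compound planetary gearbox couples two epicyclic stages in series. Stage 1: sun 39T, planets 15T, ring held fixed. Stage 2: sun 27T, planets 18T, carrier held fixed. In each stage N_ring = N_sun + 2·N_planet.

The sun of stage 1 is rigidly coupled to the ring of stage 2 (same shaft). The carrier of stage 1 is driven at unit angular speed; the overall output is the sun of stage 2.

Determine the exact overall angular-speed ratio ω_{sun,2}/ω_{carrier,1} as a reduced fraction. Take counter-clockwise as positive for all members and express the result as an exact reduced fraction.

Stage 1: N_ring = 39 + 2·15 = 69
Stage 1: 39(ω_s−ω_c) = −69(ω_r−ω_c),  ω_r=0, ω_c=1
Stage 1: ω_s = 1 − (69/39)(0−1) = 36/13
  ⇒ ω_s¹/ω_c¹ = 36/13
Stage 2: N_ring = 27 + 2·18 = 63
Stage 2: 27(ω_s−ω_c) = −63(ω_r−ω_c),  ω_c=0, ω_r=1
Stage 2: ω_s = 0 − (63/27)(1−0) = -7/3
  ⇒ ω_s²/ω_r² = -7/3
Coupling ω_r² = ω_s¹ ⇒ overall = 36/13 × -7/3 = -84/13

-84/13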